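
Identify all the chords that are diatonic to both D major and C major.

Triads in D major: D major (I), E minor (ii), F# minor (iii), G major (IV), A major (V), B minor (vi), C# diminished (vii°).
Triads in C major: C major (I), D minor (ii), E minor (iii), F major (IV), G major (V), A minor (vi), B diminished (vii°).
Shared triads with their functions: E minor (ii in D major, iii in C major); G major (IV in D major, V in C major).

Em, G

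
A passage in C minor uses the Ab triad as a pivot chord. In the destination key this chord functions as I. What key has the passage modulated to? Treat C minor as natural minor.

The numeral I denotes a major triad on scale degree 1. With Ab on degree 1, the tonic of the new key is Ab.
Degree 1 carries a major triad in major keys, so the destination is Ab major.
Check: the diatonic triads of Ab major are Ab (I), Bbm (ii), Cm (iii), Db (IV), Eb (V), Fm (vi), Gdim (vii°) — Ab is indeed I.

Ab major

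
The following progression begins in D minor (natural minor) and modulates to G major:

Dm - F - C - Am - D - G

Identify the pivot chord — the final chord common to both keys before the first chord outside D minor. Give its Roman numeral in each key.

Am — v in D minor, ii in G major

Chords diatonic to D minor: Dm, Edim, F, Gm, Am, Bb, C.
Reading the progression, the first chord not in that set is D, so the modulation leaves D minor there.
The chord immediately before D is Am, which is diatonic to both keys: v in D minor and ii in G major.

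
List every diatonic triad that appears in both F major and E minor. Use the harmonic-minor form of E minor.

Triads in F major: F (I), Gm (ii), Am (iii), Bb (IV), C (V), Dm (vi), Edim (vii°).
Triads in E minor (harmonic minor): Em (i), F#dim (ii°), Gaug (III+), Am (iv), B (V), C (VI), D#dim (vii°).
Shared triads with their functions: Am (iii in F major, iv in E minor); C (V in F major, VI in E minor).

Am, C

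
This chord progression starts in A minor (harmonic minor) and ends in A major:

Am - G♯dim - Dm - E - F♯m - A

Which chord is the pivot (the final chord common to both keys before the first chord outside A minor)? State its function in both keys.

E — V in A minor, V in A major

Chords diatonic to A minor: Am, Bdim, Caug, Dm, E, F, G♯dim.
Reading the progression, the first chord not in that set is F♯m, so the modulation leaves A minor there.
The chord immediately before F♯m is E, which is diatonic to both keys: V in A minor and V in A major.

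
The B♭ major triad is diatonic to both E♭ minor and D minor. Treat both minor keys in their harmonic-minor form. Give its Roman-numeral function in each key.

The scale of E♭ minor (harmonic minor) is E♭ F G♭ A♭ B♭ C♭ D; B♭ is degree 5, and the triad built there (B♭-D-F) is major, so it is V.
The scale of D minor (harmonic minor) is D E F G A B♭ C♯; B♭ is degree 6, and the triad built there (B♭-D-F) is major, so it is VI.

V in E♭ minor; VI in D minor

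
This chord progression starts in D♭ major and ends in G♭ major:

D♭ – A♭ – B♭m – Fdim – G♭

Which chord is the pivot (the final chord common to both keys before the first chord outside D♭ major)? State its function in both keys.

B♭m — vi in D♭ major, iii in G♭ major

Chords diatonic to D♭ major: D♭, E♭m, Fm, G♭, A♭, B♭m, Cdim.
Reading the progression, the first chord not in that set is Fdim, so the modulation leaves D♭ major there.
The chord immediately before Fdim is B♭m, which is diatonic to both keys: vi in D♭ major and iii in G♭ major.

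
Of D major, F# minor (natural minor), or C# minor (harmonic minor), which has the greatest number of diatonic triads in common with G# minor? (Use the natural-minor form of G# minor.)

F# minor

Triads of G# minor (natural minor): G# minor (i), A# diminished (ii°), B major (III), C# minor (iv), D# minor (v), E major (VI), F# major (VII).
D major shares 0: none.
F# minor (natural minor) shares 2: C#m, E.
C# minor (harmonic minor) shares 1: C#m.
The most common triads (2) are shared with F# minor.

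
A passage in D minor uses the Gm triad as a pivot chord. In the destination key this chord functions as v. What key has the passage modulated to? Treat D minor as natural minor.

The numeral v denotes a minor triad on scale degree 5. With G on degree 5, the tonic of the new key is C.
Degree 5 carries a minor triad in natural-minor keys, so the destination is C minor.
Check: the diatonic triads of C minor (natural minor) are Cm (i), Ddim (ii°), Eb (III), Fm (iv), Gm (v), Ab (VI), Bb (VII) — Gm is indeed v.

C minor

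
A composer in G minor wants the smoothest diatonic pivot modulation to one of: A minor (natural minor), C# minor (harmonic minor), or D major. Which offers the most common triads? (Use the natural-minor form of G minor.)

A minor

Triads of G minor (natural minor): Gm (i), Adim (ii°), Bb (III), Cm (iv), Dm (v), Eb (VI), F (VII).
A minor (natural minor) shares 2: Dm, F.
C# minor (harmonic minor) shares 0: none.
D major shares 0: none.
The most common triads (2) are shared with A minor.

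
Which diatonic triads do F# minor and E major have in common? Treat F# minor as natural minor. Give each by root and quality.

F#m, A, C#m, E

Triads in F# minor (natural minor): F#m (i), G#dim (ii°), A (III), Bm (iv), C#m (v), D (VI), E (VII).
Triads in E major: E (I), F#m (ii), G#m (iii), A (IV), B (V), C#m (vi), D#dim (vii°).
Shared triads with their functions: F#m (i in F# minor, ii in E major); A (III in F# minor, IV in E major); C#m (v in F# minor, vi in E major); E (VII in F# minor, I in E major).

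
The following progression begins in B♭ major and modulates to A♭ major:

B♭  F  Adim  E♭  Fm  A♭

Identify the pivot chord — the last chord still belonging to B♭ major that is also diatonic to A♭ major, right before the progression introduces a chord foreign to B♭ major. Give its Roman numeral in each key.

Chords diatonic to B♭ major: B♭, Cm, Dm, E♭, F, Gm, Adim.
Reading the progression, the first chord not in that set is Fm, so the modulation leaves B♭ major there.
The chord immediately before Fm is E♭, which is diatonic to both keys: IV in B♭ major and V in A♭ major.

E♭ — IV in B♭ major, V in A♭ major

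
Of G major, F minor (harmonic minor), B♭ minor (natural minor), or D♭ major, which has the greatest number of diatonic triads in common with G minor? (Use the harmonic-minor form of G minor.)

Triads of G minor (harmonic minor): Gm (i), Adim (ii°), B♭aug (III+), Cm (iv), D (V), E♭ (VI), F♯dim (vii°).
G major shares 2: D, F♯dim.
F minor (harmonic minor) shares 0: none.
B♭ minor (natural minor) shares 0: none.
D♭ major shares 0: none.
The most common triads (2) are shared with G major.

G major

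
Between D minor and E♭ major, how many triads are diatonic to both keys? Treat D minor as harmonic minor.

2

Diatonic triads of D minor (harmonic minor): Dm (i), Edim (ii°), Faug (III+), Gm (iv), A (V), B♭ (VI), C♯dim (vii°).
Diatonic triads of E♭ major: E♭ (I), Fm (ii), Gm (iii), A♭ (IV), B♭ (V), Cm (vi), Ddim (vii°).
Matching root and quality in both lists: Gm, B♭.
That gives 2 common triads.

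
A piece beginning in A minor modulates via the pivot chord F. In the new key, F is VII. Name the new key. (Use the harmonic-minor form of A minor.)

G minor

The numeral VII denotes a major triad on scale degree 7. With F on degree 7, the tonic of the new key is G.
Degree 7 carries a major triad in natural-minor keys, so the destination is G minor.
Check: the diatonic triads of G minor (natural minor) are Gm (i), Adim (ii°), Bb (III), Cm (iv), Dm (v), Eb (VI), F (VII) — F is indeed VII.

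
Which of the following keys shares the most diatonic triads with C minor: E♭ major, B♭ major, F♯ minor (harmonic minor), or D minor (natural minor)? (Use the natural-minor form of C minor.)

Triads of C minor (natural minor): C minor (i), D diminished (ii°), E♭ major (III), F minor (iv), G minor (v), A♭ major (VI), B♭ major (VII).
E♭ major shares 7: Cm, Ddim, E♭, Fm, Gm, A♭, B♭.
B♭ major shares 4: Cm, E♭, Gm, B♭.
F♯ minor (harmonic minor) shares 0: none.
D minor (natural minor) shares 2: Gm, B♭.
The most common triads (7) are shared with E♭ major.

E♭ major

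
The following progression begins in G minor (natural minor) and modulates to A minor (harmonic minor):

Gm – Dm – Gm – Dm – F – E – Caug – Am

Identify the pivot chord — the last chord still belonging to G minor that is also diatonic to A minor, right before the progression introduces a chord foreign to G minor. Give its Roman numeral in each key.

Chords diatonic to G minor: Gm, Adim, Bb, Cm, Dm, Eb, F.
Reading the progression, the first chord not in that set is E, so the modulation leaves G minor there.
The chord immediately before E is F, which is diatonic to both keys: VII in G minor and VI in A minor.

F — VII in G minor, VI in A minor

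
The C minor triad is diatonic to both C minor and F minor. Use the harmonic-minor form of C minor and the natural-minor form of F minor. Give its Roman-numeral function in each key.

The scale of C minor (harmonic minor) is C D Eb F G Ab B; C is degree 1, and the triad built there (C-Eb-G) is minor, so it is i.
The scale of F minor (natural minor) is F G Ab Bb C Db Eb; C is degree 5, and the triad built there (C-Eb-G) is minor, so it is v.

i in C minor; v in F minor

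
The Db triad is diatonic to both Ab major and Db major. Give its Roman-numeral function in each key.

IV in Ab major; I in Db major

The scale of Ab major is Ab Bb C Db Eb F G; Db is degree 4, and the triad built there (Db-F-Ab) is major, so it is IV.
The scale of Db major is Db Eb F Gb Ab Bb C; Db is degree 1, and the triad built there (Db-F-Ab) is major, so it is I.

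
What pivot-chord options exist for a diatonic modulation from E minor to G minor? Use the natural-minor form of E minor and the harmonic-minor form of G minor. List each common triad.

Triads in E minor (natural minor): Em (i), F#dim (ii°), G (III), Am (iv), Bm (v), C (VI), D (VII).
Triads in G minor (harmonic minor): Gm (i), Adim (ii°), Bbaug (III+), Cm (iv), D (V), Eb (VI), F#dim (vii°).
Shared triads with their functions: F#dim (ii° in E minor, vii° in G minor); D (VII in E minor, V in G minor).

F#dim, D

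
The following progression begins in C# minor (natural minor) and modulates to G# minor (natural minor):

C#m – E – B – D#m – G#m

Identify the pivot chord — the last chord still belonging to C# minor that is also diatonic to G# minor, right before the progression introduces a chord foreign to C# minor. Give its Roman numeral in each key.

B — VII in C# minor, III in G# minor

Chords diatonic to C# minor: C#m, D#dim, E, F#m, G#m, A, B.
Reading the progression, the first chord not in that set is D#m, so the modulation leaves C# minor there.
The chord immediately before D#m is B, which is diatonic to both keys: VII in C# minor and III in G# minor.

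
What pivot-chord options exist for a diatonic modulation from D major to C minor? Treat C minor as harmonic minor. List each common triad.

G

Triads in D major: D (I), Em (ii), F#m (iii), G (IV), A (V), Bm (vi), C#dim (vii°).
Triads in C minor (harmonic minor): Cm (i), Ddim (ii°), Ebaug (III+), Fm (iv), G (V), Ab (VI), Bdim (vii°).
Shared triads with their functions: G (IV in D major, V in C minor).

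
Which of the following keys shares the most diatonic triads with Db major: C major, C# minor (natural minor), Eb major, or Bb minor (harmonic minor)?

Triads of Db major: Db major (I), Eb minor (ii), F minor (iii), Gb major (IV), Ab major (V), Bb minor (vi), C diminished (vii°).
C major shares 0: none.
C# minor (natural minor) shares 0: none.
Eb major shares 2: Fm, Ab.
Bb minor (harmonic minor) shares 4: Ebm, Gb, Bbm, Cdim.
The most common triads (4) are shared with Bb minor.

Bb minor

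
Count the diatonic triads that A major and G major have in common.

2

Diatonic triads of A major: A (I), Bm (ii), C#m (iii), D (IV), E (V), F#m (vi), G#dim (vii°).
Diatonic triads of G major: G (I), Am (ii), Bm (iii), C (IV), D (V), Em (vi), F#dim (vii°).
Matching root and quality in both lists: Bm, D.
That gives 2 common triads.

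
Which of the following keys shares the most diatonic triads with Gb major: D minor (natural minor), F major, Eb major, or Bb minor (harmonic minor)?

Triads of Gb major: Gb major (I), Ab minor (ii), Bb minor (iii), Cb major (IV), Db major (V), Eb minor (vi), F diminished (vii°).
D minor (natural minor) shares 0: none.
F major shares 0: none.
Eb major shares 0: none.
Bb minor (harmonic minor) shares 3: Gb, Bbm, Ebm.
The most common triads (3) are shared with Bb minor.

Bb minor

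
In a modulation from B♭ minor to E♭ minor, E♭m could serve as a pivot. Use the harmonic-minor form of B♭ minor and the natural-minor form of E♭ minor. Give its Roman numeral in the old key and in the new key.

The scale of B♭ minor (harmonic minor) is B♭ C D♭ E♭ F G♭ A; E♭ is degree 4, and the triad built there (E♭-G♭-B♭) is minor, so it is iv.
The scale of E♭ minor (natural minor) is E♭ F G♭ A♭ B♭ C♭ D♭; E♭ is degree 1, and the triad built there (E♭-G♭-B♭) is minor, so it is i.

iv in B♭ minor; i in E♭ minor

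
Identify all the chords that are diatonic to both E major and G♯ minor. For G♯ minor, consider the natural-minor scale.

E, G♯m, B, C♯m

Triads in E major: E (I), F♯m (ii), G♯m (iii), A (IV), B (V), C♯m (vi), D♯dim (vii°).
Triads in G♯ minor (natural minor): G♯m (i), A♯dim (ii°), B (III), C♯m (iv), D♯m (v), E (VI), F♯ (VII).
Shared triads with their functions: E (I in E major, VI in G♯ minor); G♯m (iii in E major, i in G♯ minor); B (V in E major, III in G♯ minor); C♯m (vi in E major, iv in G♯ minor).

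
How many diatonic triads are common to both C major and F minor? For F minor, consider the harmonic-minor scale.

Diatonic triads of C major: C major (I), D minor (ii), E minor (iii), F major (IV), G major (V), A minor (vi), B diminished (vii°).
Diatonic triads of F minor (harmonic minor): F minor (i), G diminished (ii°), Ab augmented (III+), Bb minor (iv), C major (V), Db major (VI), E diminished (vii°).
Matching root and quality in both lists: C major.
That gives 1 common triad.

1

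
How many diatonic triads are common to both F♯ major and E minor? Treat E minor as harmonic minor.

Diatonic triads of F♯ major: F♯ (I), G♯m (ii), A♯m (iii), B (IV), C♯ (V), D♯m (vi), E♯dim (vii°).
Diatonic triads of E minor (harmonic minor): Em (i), F♯dim (ii°), Gaug (III+), Am (iv), B (V), C (VI), D♯dim (vii°).
Matching root and quality in both lists: B.
That gives 1 common triad.

1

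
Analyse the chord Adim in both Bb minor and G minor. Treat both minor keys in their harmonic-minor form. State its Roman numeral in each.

vii° in Bb minor; ii° in G minor

The scale of Bb minor (harmonic minor) is Bb C Db Eb F Gb A; A is degree 7, and the triad built there (A-C-Eb) is diminished, so it is vii°.
The scale of G minor (harmonic minor) is G A Bb C D Eb F#; A is degree 2, and the triad built there (A-C-Eb) is diminished, so it is ii°.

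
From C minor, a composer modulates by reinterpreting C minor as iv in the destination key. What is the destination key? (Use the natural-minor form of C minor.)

The numeral iv denotes a minor triad on scale degree 4. With C on degree 4, the tonic of the new key is G.
Degree 4 carries a minor triad in minor keys, so the destination is G minor.
Check: the diatonic triads of G minor (natural minor) are Gm (i), Adim (ii°), Bb (III), Cm (iv), Dm (v), Eb (VI), F (VII) — C minor is indeed iv.

G minor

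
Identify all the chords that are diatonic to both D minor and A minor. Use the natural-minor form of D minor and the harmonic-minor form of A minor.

Dm, F, Am

Triads in D minor (natural minor): Dm (i), Edim (ii°), F (III), Gm (iv), Am (v), Bb (VI), C (VII).
Triads in A minor (harmonic minor): Am (i), Bdim (ii°), Caug (III+), Dm (iv), E (V), F (VI), G#dim (vii°).
Shared triads with their functions: Dm (i in D minor, iv in A minor); F (III in D minor, VI in A minor); Am (v in D minor, i in A minor).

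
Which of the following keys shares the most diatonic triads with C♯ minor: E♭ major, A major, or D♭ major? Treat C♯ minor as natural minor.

Triads of C♯ minor (natural minor): C♯ minor (i), D♯ diminished (ii°), E major (III), F♯ minor (iv), G♯ minor (v), A major (VI), B major (VII).
E♭ major shares 0: none.
A major shares 4: C♯m, E, F♯m, A.
D♭ major shares 0: none.
The most common triads (4) are shared with A major.

A major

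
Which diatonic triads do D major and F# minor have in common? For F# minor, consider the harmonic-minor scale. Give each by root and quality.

Triads in D major: D major (I), E minor (ii), F# minor (iii), G major (IV), A major (V), B minor (vi), C# diminished (vii°).
Triads in F# minor (harmonic minor): F# minor (i), G# diminished (ii°), A augmented (III+), B minor (iv), C# major (V), D major (VI), E# diminished (vii°).
Shared triads with their functions: D major (I in D major, VI in F# minor); F# minor (iii in D major, i in F# minor); B minor (vi in D major, iv in F# minor).

D, F#m, Bm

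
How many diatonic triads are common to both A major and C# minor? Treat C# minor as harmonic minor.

3

Diatonic triads of A major: A (I), Bm (ii), C#m (iii), D (IV), E (V), F#m (vi), G#dim (vii°).
Diatonic triads of C# minor (harmonic minor): C#m (i), D#dim (ii°), Eaug (III+), F#m (iv), G# (V), A (VI), B#dim (vii°).
Matching root and quality in both lists: A, C#m, F#m.
That gives 3 common triads.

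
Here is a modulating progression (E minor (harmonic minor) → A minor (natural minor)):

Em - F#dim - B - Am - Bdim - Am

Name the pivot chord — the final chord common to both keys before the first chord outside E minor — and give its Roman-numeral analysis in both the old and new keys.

Chords diatonic to E minor: Em, F#dim, Gaug, Am, B, C, D#dim.
Reading the progression, the first chord not in that set is Bdim, so the modulation leaves E minor there.
The chord immediately before Bdim is Am, which is diatonic to both keys: iv in E minor and i in A minor.

Am — iv in E minor, i in A minor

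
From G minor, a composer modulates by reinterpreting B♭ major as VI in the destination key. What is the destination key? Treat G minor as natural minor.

The numeral VI denotes a major triad on scale degree 6. With B♭ on degree 6, the tonic of the new key is D.
Degree 6 carries a major triad in minor keys, so the destination is D minor.
Check: the diatonic triads of D minor (natural minor) are Dm (i), Edim (ii°), F (III), Gm (iv), Am (v), B♭ (VI), C (VII) — B♭ major is indeed VI.

D minor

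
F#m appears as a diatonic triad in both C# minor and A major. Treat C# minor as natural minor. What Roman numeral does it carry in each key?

iv in C# minor; vi in A major

The scale of C# minor (natural minor) is C# D# E F# G# A B; F# is degree 4, and the triad built there (F#-A-C#) is minor, so it is iv.
The scale of A major is A B C# D E F# G#; F# is degree 6, and the triad built there (F#-A-C#) is minor, so it is vi.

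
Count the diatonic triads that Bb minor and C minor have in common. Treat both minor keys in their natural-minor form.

Diatonic triads of Bb minor (natural minor): Bbm (i), Cdim (ii°), Db (III), Ebm (iv), Fm (v), Gb (VI), Ab (VII).
Diatonic triads of C minor (natural minor): Cm (i), Ddim (ii°), Eb (III), Fm (iv), Gm (v), Ab (VI), Bb (VII).
Matching root and quality in both lists: Fm, Ab.
That gives 2 common triads.

2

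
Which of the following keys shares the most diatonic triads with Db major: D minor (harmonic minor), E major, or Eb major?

Triads of Db major: Db (I), Ebm (ii), Fm (iii), Gb (IV), Ab (V), Bbm (vi), Cdim (vii°).
D minor (harmonic minor) shares 0: none.
E major shares 0: none.
Eb major shares 2: Fm, Ab.
The most common triads (2) are shared with Eb major.

Eb major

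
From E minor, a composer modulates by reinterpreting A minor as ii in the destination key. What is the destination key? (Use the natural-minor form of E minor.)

G major

The numeral ii denotes a minor triad on scale degree 2. With A on degree 2, the tonic of the new key is G.
Degree 2 carries a minor triad in major keys, so the destination is G major.
Check: the diatonic triads of G major are G (I), Am (ii), Bm (iii), C (IV), D (V), Em (vi), F#dim (vii°) — A minor is indeed ii.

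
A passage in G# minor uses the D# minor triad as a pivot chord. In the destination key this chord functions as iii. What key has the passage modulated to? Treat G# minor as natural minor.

B major

The numeral iii denotes a minor triad on scale degree 3. With D# on degree 3, the tonic of the new key is B.
Degree 3 carries a minor triad in major keys, so the destination is B major.
Check: the diatonic triads of B major are B (I), C#m (ii), D#m (iii), E (IV), F# (V), G#m (vi), A#dim (vii°) — D# minor is indeed iii.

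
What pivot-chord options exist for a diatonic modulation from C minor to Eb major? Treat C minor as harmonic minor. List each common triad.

Triads in C minor (harmonic minor): C minor (i), D diminished (ii°), Eb augmented (III+), F minor (iv), G major (V), Ab major (VI), B diminished (vii°).
Triads in Eb major: Eb major (I), F minor (ii), G minor (iii), Ab major (IV), Bb major (V), C minor (vi), D diminished (vii°).
Shared triads with their functions: C minor (i in C minor, vi in Eb major); D diminished (ii° in C minor, vii° in Eb major); F minor (iv in C minor, ii in Eb major); Ab major (VI in C minor, IV in Eb major).

Cm, Ddim, Fm, Ab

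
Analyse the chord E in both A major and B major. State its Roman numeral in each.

V in A major; IV in B major

The scale of A major is A B C# D E F# G#; E is degree 5, and the triad built there (E-G#-B) is major, so it is V.
The scale of B major is B C# D# E F# G# A#; E is degree 4, and the triad built there (E-G#-B) is major, so it is IV.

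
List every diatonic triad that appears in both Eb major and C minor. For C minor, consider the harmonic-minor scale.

Triads in Eb major: Eb major (I), F minor (ii), G minor (iii), Ab major (IV), Bb major (V), C minor (vi), D diminished (vii°).
Triads in C minor (harmonic minor): C minor (i), D diminished (ii°), Eb augmented (III+), F minor (iv), G major (V), Ab major (VI), B diminished (vii°).
Shared triads with their functions: F minor (ii in Eb major, iv in C minor); Ab major (IV in Eb major, VI in C minor); C minor (vi in Eb major, i in C minor); D diminished (vii° in Eb major, ii° in C minor).

Fm, Ab, Cm, Ddim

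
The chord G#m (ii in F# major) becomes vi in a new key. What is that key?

B major

The numeral vi denotes a minor triad on scale degree 6. With G# on degree 6, the tonic of the new key is B.
Degree 6 carries a minor triad in major keys, so the destination is B major.
Check: the diatonic triads of B major are B (I), C#m (ii), D#m (iii), E (IV), F# (V), G#m (vi), A#dim (vii°) — G#m is indeed vi.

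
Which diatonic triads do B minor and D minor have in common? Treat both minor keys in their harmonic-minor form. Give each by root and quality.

C♯dim

Triads in B minor (harmonic minor): Bm (i), C♯dim (ii°), Daug (III+), Em (iv), F♯ (V), G (VI), A♯dim (vii°).
Triads in D minor (harmonic minor): Dm (i), Edim (ii°), Faug (III+), Gm (iv), A (V), B♭ (VI), C♯dim (vii°).
Shared triads with their functions: C♯dim (ii° in B minor, vii° in D minor).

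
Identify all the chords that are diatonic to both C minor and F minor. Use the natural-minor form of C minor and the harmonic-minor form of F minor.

Triads in C minor (natural minor): C minor (i), D diminished (ii°), Eb major (III), F minor (iv), G minor (v), Ab major (VI), Bb major (VII).
Triads in F minor (harmonic minor): F minor (i), G diminished (ii°), Ab augmented (III+), Bb minor (iv), C major (V), Db major (VI), E diminished (vii°).
Shared triads with their functions: F minor (iv in C minor, i in F minor).

Fm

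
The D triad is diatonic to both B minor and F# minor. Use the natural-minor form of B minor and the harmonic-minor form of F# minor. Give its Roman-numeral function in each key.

III in B minor; VI in F# minor

The scale of B minor (natural minor) is B C# D E F# G A; D is degree 3, and the triad built there (D-F#-A) is major, so it is III.
The scale of F# minor (harmonic minor) is F# G# A B C# D E#; D is degree 6, and the triad built there (D-F#-A) is major, so it is VI.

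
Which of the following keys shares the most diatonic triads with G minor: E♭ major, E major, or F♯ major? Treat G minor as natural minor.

Triads of G minor (natural minor): G minor (i), A diminished (ii°), B♭ major (III), C minor (iv), D minor (v), E♭ major (VI), F major (VII).
E♭ major shares 4: Gm, B♭, Cm, E♭.
E major shares 0: none.
F♯ major shares 0: none.
The most common triads (4) are shared with E♭ major.

E♭ major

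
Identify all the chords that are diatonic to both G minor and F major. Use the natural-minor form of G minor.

Gm, Bb, Dm, F

Triads in G minor (natural minor): G minor (i), A diminished (ii°), Bb major (III), C minor (iv), D minor (v), Eb major (VI), F major (VII).
Triads in F major: F major (I), G minor (ii), A minor (iii), Bb major (IV), C major (V), D minor (vi), E diminished (vii°).
Shared triads with their functions: G minor (i in G minor, ii in F major); Bb major (III in G minor, IV in F major); D minor (v in G minor, vi in F major); F major (VII in G minor, I in F major).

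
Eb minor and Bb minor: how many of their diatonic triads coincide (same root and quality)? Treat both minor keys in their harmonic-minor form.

Diatonic triads of Eb minor (harmonic minor): Ebm (i), Fdim (ii°), Gbaug (III+), Abm (iv), Bb (V), Cb (VI), Ddim (vii°).
Diatonic triads of Bb minor (harmonic minor): Bbm (i), Cdim (ii°), Dbaug (III+), Ebm (iv), F (V), Gb (VI), Adim (vii°).
Matching root and quality in both lists: Ebm.
That gives 1 common triad.

1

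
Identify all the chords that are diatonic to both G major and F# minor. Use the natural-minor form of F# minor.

Triads in G major: G (I), Am (ii), Bm (iii), C (IV), D (V), Em (vi), F#dim (vii°).
Triads in F# minor (natural minor): F#m (i), G#dim (ii°), A (III), Bm (iv), C#m (v), D (VI), E (VII).
Shared triads with their functions: Bm (iii in G major, iv in F# minor); D (V in G major, VI in F# minor).

Bm, D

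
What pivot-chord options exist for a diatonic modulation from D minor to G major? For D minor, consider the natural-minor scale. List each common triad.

Am, C

Triads in D minor (natural minor): Dm (i), Edim (ii°), F (III), Gm (iv), Am (v), B♭ (VI), C (VII).
Triads in G major: G (I), Am (ii), Bm (iii), C (IV), D (V), Em (vi), F♯dim (vii°).
Shared triads with their functions: Am (v in D minor, ii in G major); C (VII in D minor, IV in G major).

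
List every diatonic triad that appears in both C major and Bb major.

Triads in C major: C (I), Dm (ii), Em (iii), F (IV), G (V), Am (vi), Bdim (vii°).
Triads in Bb major: Bb (I), Cm (ii), Dm (iii), Eb (IV), F (V), Gm (vi), Adim (vii°).
Shared triads with their functions: Dm (ii in C major, iii in Bb major); F (IV in C major, V in Bb major).

Dm, F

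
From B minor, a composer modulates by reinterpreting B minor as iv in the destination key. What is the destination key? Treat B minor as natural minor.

The numeral iv denotes a minor triad on scale degree 4. With B on degree 4, the tonic of the new key is F#.
Degree 4 carries a minor triad in minor keys, so the destination is F# minor.
Check: the diatonic triads of F# minor (natural minor) are F#m (i), G#dim (ii°), A (III), Bm (iv), C#m (v), D (VI), E (VII) — B minor is indeed iv.

F# minor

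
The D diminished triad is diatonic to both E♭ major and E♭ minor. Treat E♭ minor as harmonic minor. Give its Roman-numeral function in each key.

vii° in E♭ major; vii° in E♭ minor

The scale of E♭ major is E♭ F G A♭ B♭ C D; D is degree 7, and the triad built there (D-F-A♭) is diminished, so it is vii°.
The scale of E♭ minor (harmonic minor) is E♭ F G♭ A♭ B♭ C♭ D; D is degree 7, and the triad built there (D-F-A♭) is diminished, so it is vii°.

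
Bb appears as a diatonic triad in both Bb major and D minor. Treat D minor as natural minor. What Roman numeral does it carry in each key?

I in Bb major; VI in D minor

The scale of Bb major is Bb C D Eb F G A; Bb is degree 1, and the triad built there (Bb-D-F) is major, so it is I.
The scale of D minor (natural minor) is D E F G A Bb C; Bb is degree 6, and the triad built there (Bb-D-F) is major, so it is VI.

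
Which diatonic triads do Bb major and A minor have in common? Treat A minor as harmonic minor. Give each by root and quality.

Dm, F

Triads in Bb major: Bb major (I), C minor (ii), D minor (iii), Eb major (IV), F major (V), G minor (vi), A diminished (vii°).
Triads in A minor (harmonic minor): A minor (i), B diminished (ii°), C augmented (III+), D minor (iv), E major (V), F major (VI), G# diminished (vii°).
Shared triads with their functions: D minor (iii in Bb major, iv in A minor); F major (V in Bb major, VI in A minor).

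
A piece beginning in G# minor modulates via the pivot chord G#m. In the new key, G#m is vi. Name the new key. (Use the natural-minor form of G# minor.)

B major

The numeral vi denotes a minor triad on scale degree 6. With G# on degree 6, the tonic of the new key is B.
Degree 6 carries a minor triad in major keys, so the destination is B major.
Check: the diatonic triads of B major are B (I), C#m (ii), D#m (iii), E (IV), F# (V), G#m (vi), A#dim (vii°) — G#m is indeed vi.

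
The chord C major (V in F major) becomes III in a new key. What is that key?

A minor

The numeral III denotes a major triad on scale degree 3. With C on degree 3, the tonic of the new key is A.
Degree 3 carries a major triad in natural-minor keys, so the destination is A minor.
Check: the diatonic triads of A minor (natural minor) are Am (i), Bdim (ii°), C (III), Dm (iv), Em (v), F (VI), G (VII) — C major is indeed III.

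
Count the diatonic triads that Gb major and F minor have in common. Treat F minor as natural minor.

Diatonic triads of Gb major: Gb (I), Abm (ii), Bbm (iii), Cb (IV), Db (V), Ebm (vi), Fdim (vii°).
Diatonic triads of F minor (natural minor): Fm (i), Gdim (ii°), Ab (III), Bbm (iv), Cm (v), Db (VI), Eb (VII).
Matching root and quality in both lists: Bbm, Db.
That gives 2 common triads.

2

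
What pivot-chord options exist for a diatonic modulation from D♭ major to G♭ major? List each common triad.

Triads in D♭ major: D♭ (I), E♭m (ii), Fm (iii), G♭ (IV), A♭ (V), B♭m (vi), Cdim (vii°).
Triads in G♭ major: G♭ (I), A♭m (ii), B♭m (iii), C♭ (IV), D♭ (V), E♭m (vi), Fdim (vii°).
Shared triads with their functions: D♭ (I in D♭ major, V in G♭ major); E♭m (ii in D♭ major, vi in G♭ major); G♭ (IV in D♭ major, I in G♭ major); B♭m (vi in D♭ major, iii in G♭ major).

D♭, E♭m, G♭, B♭m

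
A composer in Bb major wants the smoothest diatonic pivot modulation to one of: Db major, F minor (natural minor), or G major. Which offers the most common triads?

F minor

Triads of Bb major: Bb (I), Cm (ii), Dm (iii), Eb (IV), F (V), Gm (vi), Adim (vii°).
Db major shares 0: none.
F minor (natural minor) shares 2: Cm, Eb.
G major shares 0: none.
The most common triads (2) are shared with F minor.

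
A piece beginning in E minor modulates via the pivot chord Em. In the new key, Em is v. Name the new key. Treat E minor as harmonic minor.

A minor

The numeral v denotes a minor triad on scale degree 5. With E on degree 5, the tonic of the new key is A.
Degree 5 carries a minor triad in natural-minor keys, so the destination is A minor.
Check: the diatonic triads of A minor (natural minor) are Am (i), Bdim (ii°), C (III), Dm (iv), Em (v), F (VI), G (VII) — Em is indeed v.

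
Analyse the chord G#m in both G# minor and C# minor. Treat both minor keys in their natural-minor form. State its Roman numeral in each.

i in G# minor; v in C# minor

The scale of G# minor (natural minor) is G# A# B C# D# E F#; G# is degree 1, and the triad built there (G#-B-D#) is minor, so it is i.
The scale of C# minor (natural minor) is C# D# E F# G# A B; G# is degree 5, and the triad built there (G#-B-D#) is minor, so it is v.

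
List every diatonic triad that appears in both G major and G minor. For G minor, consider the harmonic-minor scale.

Triads in G major: G (I), Am (ii), Bm (iii), C (IV), D (V), Em (vi), F#dim (vii°).
Triads in G minor (harmonic minor): Gm (i), Adim (ii°), Bbaug (III+), Cm (iv), D (V), Eb (VI), F#dim (vii°).
Shared triads with their functions: D (V in G major, V in G minor); F#dim (vii° in G major, vii° in G minor).

D, F#dim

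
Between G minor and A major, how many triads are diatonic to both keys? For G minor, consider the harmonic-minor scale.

Diatonic triads of G minor (harmonic minor): Gm (i), Adim (ii°), Bbaug (III+), Cm (iv), D (V), Eb (VI), F#dim (vii°).
Diatonic triads of A major: A (I), Bm (ii), C#m (iii), D (IV), E (V), F#m (vi), G#dim (vii°).
Matching root and quality in both lists: D.
That gives 1 common triad.

1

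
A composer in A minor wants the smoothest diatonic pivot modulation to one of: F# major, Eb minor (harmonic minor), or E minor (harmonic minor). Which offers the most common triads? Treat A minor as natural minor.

E minor

Triads of A minor (natural minor): Am (i), Bdim (ii°), C (III), Dm (iv), Em (v), F (VI), G (VII).
F# major shares 0: none.
Eb minor (harmonic minor) shares 0: none.
E minor (harmonic minor) shares 3: Am, C, Em.
The most common triads (3) are shared with E minor.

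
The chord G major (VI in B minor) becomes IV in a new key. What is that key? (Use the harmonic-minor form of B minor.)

The numeral IV denotes a major triad on scale degree 4. With G on degree 4, the tonic of the new key is D.
Degree 4 carries a major triad in major keys, so the destination is D major.
Check: the diatonic triads of D major are D (I), Em (ii), F♯m (iii), G (IV), A (V), Bm (vi), C♯dim (vii°) — G major is indeed IV.

D major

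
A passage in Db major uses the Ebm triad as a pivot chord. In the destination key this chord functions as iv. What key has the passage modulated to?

The numeral iv denotes a minor triad on scale degree 4. With Eb on degree 4, the tonic of the new key is Bb.
Degree 4 carries a minor triad in minor keys, so the destination is Bb minor.
Check: the diatonic triads of Bb minor (natural minor) are Bbm (i), Cdim (ii°), Db (III), Ebm (iv), Fm (v), Gb (VI), Ab (VII) — Ebm is indeed iv.

Bb minor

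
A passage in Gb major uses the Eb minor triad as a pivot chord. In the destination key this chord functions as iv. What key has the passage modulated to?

The numeral iv denotes a minor triad on scale degree 4. With Eb on degree 4, the tonic of the new key is Bb.
Degree 4 carries a minor triad in minor keys, so the destination is Bb minor.
Check: the diatonic triads of Bb minor (natural minor) are Bbm (i), Cdim (ii°), Db (III), Ebm (iv), Fm (v), Gb (VI), Ab (VII) — Eb minor is indeed iv.

Bb minor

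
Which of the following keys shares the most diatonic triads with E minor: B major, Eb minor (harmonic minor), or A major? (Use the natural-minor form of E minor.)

A major

Triads of E minor (natural minor): Em (i), F#dim (ii°), G (III), Am (iv), Bm (v), C (VI), D (VII).
B major shares 0: none.
Eb minor (harmonic minor) shares 0: none.
A major shares 2: Bm, D.
The most common triads (2) are shared with A major.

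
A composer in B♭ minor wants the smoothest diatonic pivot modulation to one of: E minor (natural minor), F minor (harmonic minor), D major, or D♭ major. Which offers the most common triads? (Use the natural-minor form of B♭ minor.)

Triads of B♭ minor (natural minor): B♭m (i), Cdim (ii°), D♭ (III), E♭m (iv), Fm (v), G♭ (VI), A♭ (VII).
E minor (natural minor) shares 0: none.
F minor (harmonic minor) shares 3: B♭m, D♭, Fm.
D major shares 0: none.
D♭ major shares 7: B♭m, Cdim, D♭, E♭m, Fm, G♭, A♭.
The most common triads (7) are shared with D♭ major.

D♭ major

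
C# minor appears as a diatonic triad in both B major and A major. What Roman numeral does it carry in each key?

The scale of B major is B C# D# E F# G# A#; C# is degree 2, and the triad built there (C#-E-G#) is minor, so it is ii.
The scale of A major is A B C# D E F# G#; C# is degree 3, and the triad built there (C#-E-G#) is minor, so it is iii.

ii in B major; iii in A major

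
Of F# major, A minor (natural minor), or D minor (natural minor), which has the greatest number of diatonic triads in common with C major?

A minor

Triads of C major: C major (I), D minor (ii), E minor (iii), F major (IV), G major (V), A minor (vi), B diminished (vii°).
F# major shares 0: none.
A minor (natural minor) shares 7: C, Dm, Em, F, G, Am, Bdim.
D minor (natural minor) shares 4: C, Dm, F, Am.
The most common triads (7) are shared with A minor.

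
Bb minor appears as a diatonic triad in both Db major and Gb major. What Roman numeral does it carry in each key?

The scale of Db major is Db Eb F Gb Ab Bb C; Bb is degree 6, and the triad built there (Bb-Db-F) is minor, so it is vi.
The scale of Gb major is Gb Ab Bb Cb Db Eb F; Bb is degree 3, and the triad built there (Bb-Db-F) is minor, so it is iii.

vi in Db major; iii in Gb major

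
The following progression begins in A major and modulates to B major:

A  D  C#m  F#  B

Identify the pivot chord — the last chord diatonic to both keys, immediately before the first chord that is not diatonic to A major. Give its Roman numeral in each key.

C#m — iii in A major, ii in B major

Chords diatonic to A major: A, Bm, C#m, D, E, F#m, G#dim.
Reading the progression, the first chord not in that set is F#, so the modulation leaves A major there.
The chord immediately before F# is C#m, which is diatonic to both keys: iii in A major and ii in B major.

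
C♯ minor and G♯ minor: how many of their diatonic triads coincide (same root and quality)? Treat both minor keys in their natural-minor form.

4

Diatonic triads of C♯ minor (natural minor): C♯ minor (i), D♯ diminished (ii°), E major (III), F♯ minor (iv), G♯ minor (v), A major (VI), B major (VII).
Diatonic triads of G♯ minor (natural minor): G♯ minor (i), A♯ diminished (ii°), B major (III), C♯ minor (iv), D♯ minor (v), E major (VI), F♯ major (VII).
Matching root and quality in both lists: C♯ minor, E major, G♯ minor, B major.
That gives 4 common triads.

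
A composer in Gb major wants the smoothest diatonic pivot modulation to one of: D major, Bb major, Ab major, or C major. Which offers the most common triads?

Triads of Gb major: Gb (I), Abm (ii), Bbm (iii), Cb (IV), Db (V), Ebm (vi), Fdim (vii°).
D major shares 0: none.
Bb major shares 0: none.
Ab major shares 2: Bbm, Db.
C major shares 0: none.
The most common triads (2) are shared with Ab major.

Ab major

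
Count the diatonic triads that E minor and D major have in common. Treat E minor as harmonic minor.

1

Diatonic triads of E minor (harmonic minor): E minor (i), F# diminished (ii°), G augmented (III+), A minor (iv), B major (V), C major (VI), D# diminished (vii°).
Diatonic triads of D major: D major (I), E minor (ii), F# minor (iii), G major (IV), A major (V), B minor (vi), C# diminished (vii°).
Matching root and quality in both lists: E minor.
That gives 1 common triad.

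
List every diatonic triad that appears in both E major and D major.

Triads in E major: E (I), F#m (ii), G#m (iii), A (IV), B (V), C#m (vi), D#dim (vii°).
Triads in D major: D (I), Em (ii), F#m (iii), G (IV), A (V), Bm (vi), C#dim (vii°).
Shared triads with their functions: F#m (ii in E major, iii in D major); A (IV in E major, V in D major).

F#m, A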